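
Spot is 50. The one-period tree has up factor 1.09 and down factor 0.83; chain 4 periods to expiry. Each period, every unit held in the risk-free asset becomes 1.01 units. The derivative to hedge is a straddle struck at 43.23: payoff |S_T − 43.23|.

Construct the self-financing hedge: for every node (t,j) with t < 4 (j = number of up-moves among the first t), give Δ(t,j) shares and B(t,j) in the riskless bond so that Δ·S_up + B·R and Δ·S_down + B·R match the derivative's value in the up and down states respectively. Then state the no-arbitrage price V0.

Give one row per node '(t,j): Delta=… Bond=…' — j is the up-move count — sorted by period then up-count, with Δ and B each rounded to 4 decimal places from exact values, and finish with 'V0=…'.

No-arbitrage ⇒ martingale measure with p* = (R−d)/(u−d) = 0.6923.
Terminal values V(4,·): V(4,0)=19.5008, V(4,1)=12.0676, V(4,2)=2.3059, V(4,3)=10.5137, V(4,4)=27.3491
Node (3,0) S=28.5893: V=(p*·12.0676+(1−p*)·19.5008)/1.01=14.2126; Δ=(12.0676−19.5008)/(31.1624−23.7292)=-1.0000; B=V−Δ·S=42.8020
Node (3,1) S=37.5451: V=(p*·2.3059+(1−p*)·12.0676)/1.01=5.2569; Δ=(2.3059−12.0676)/(40.9241−31.1624)=-1.0000; B=V−Δ·S=42.8020
Node (3,2) S=49.3062: V=(p*·10.5137+(1−p*)·2.3059)/1.01=7.9091; Δ=(10.5137−2.3059)/(53.7437−40.9241)=0.6403; B=V−Δ·S=-23.6594
Node (3,3) S=64.7515: V=(p*·27.3491+(1−p*)·10.5137)/1.01=21.9495; Δ=(27.3491−10.5137)/(70.5791−53.7437)=1.0000; B=V−Δ·S=-42.8020
Node (2,0) S=34.4450: V=(p*·5.2569+(1−p*)·14.2126)/1.01=7.9332; Δ=(5.2569−14.2126)/(37.5451−28.5893)=-1.0000; B=V−Δ·S=42.3782
Node (2,1) S=45.2350: V=(p*·7.9091+(1−p*)·5.2569)/1.01=7.0228; Δ=(7.9091−5.2569)/(49.3062−37.5451)=0.2255; B=V−Δ·S=-3.1779
Node (2,2) S=59.4050: V=(p*·21.9495+(1−p*)·7.9091)/1.01=17.4548; Δ=(21.9495−7.9091)/(64.7515−49.3062)=0.9090; B=V−Δ·S=-36.5465
Node (1,0) S=41.5000: V=(p*·7.0228+(1−p*)·7.9332)/1.01=7.2306; Δ=(7.0228−7.9332)/(45.2350−34.4450)=-0.0844; B=V−Δ·S=10.7320
Node (1,1) S=54.5000: V=(p*·17.4548+(1−p*)·7.0228)/1.01=14.1039; Δ=(17.4548−7.0228)/(59.4050−45.2350)=0.7362; B=V−Δ·S=-26.0190
Node (0,0) S=50.0000: V=(p*·14.1039+(1−p*)·7.2306)/1.01=11.8704; Δ=(14.1039−7.2306)/(54.5000−41.5000)=0.5287; B=V−Δ·S=-14.5654
Root portfolio cost Δ·50+B reproduces V0=11.8704.

(0,0): Delta=0.5287 Bond=-14.5654
(1,0): Delta=-0.0844 Bond=10.7320
(1,1): Delta=0.7362 Bond=-26.0190
(2,0): Delta=-1.0000 Bond=42.3782
(2,1): Delta=0.2255 Bond=-3.1779
(2,2): Delta=0.9090 Bond=-36.5465
(3,0): Delta=-1.0000 Bond=42.8020
(3,1): Delta=-1.0000 Bond=42.8020
(3,2): Delta=0.6403 Bond=-23.6594
(3,3): Delta=1.0000 Bond=-42.8020
V0=11.8704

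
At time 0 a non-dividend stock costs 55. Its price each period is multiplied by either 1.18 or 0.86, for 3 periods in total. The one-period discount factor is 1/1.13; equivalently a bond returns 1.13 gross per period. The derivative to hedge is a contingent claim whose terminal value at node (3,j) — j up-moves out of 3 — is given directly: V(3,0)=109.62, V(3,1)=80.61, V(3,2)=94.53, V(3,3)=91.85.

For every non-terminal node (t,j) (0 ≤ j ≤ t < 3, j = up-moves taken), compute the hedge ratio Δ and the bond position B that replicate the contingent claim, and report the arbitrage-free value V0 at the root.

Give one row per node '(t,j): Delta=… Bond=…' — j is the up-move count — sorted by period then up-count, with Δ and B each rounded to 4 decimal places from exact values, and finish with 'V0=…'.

Under the risk-neutral measure, an up-move has probability p* = (R−d)/(u−d) = 0.8437 and values discount at R = 1.13.
Payoff layer (t=3): V(3,0)=109.6200, V(3,1)=80.6100, V(3,2)=94.5300, V(3,3)=91.8500
Node (2,0) S=40.6780: V=(p*·80.6100+(1−p*)·109.6200)/1.13=75.3476; Δ=(80.6100−109.6200)/(48.0000−34.9831)=-2.2286; B=V−Δ·S=166.0039
Node (2,1) S=55.8140: V=(p*·94.5300+(1−p*)·80.6100)/1.13=81.7301; Δ=(94.5300−80.6100)/(65.8605−48.0000)=0.7794; B=V−Δ·S=38.2301
Node (2,2) S=76.5820: V=(p*·91.8500+(1−p*)·94.5300)/1.13=81.6538; Δ=(91.8500−94.5300)/(90.3668−65.8605)=-0.1094; B=V−Δ·S=90.0288
Node (1,0) S=47.3000: V=(p*·81.7301+(1−p*)·75.3476)/1.13=71.4450; Δ=(81.7301−75.3476)/(55.8140−40.6780)=0.4217; B=V−Δ·S=51.4998
Node (1,1) S=64.9000: V=(p*·81.6538+(1−p*)·81.7301)/1.13=72.2705; Δ=(81.6538−81.7301)/(76.5820−55.8140)=-0.0037; B=V−Δ·S=72.5090
Node (0,0) S=55.0000: V=(p*·72.2705+(1−p*)·71.4450)/1.13=63.8421; Δ=(72.2705−71.4450)/(64.9000−47.3000)=0.0469; B=V−Δ·S=61.2623
Each (Δ,B) replicates both successor values, so the strategy is self-financing and V0 is arbitrage-free.

(0,0): Delta=0.0469 Bond=61.2623
(1,0): Delta=0.4217 Bond=51.4998
(1,1): Delta=-0.0037 Bond=72.5090
(2,0): Delta=-2.2286 Bond=166.0039
(2,1): Delta=0.7794 Bond=38.2301
(2,2): Delta=-0.1094 Bond=90.0288
V0=63.8421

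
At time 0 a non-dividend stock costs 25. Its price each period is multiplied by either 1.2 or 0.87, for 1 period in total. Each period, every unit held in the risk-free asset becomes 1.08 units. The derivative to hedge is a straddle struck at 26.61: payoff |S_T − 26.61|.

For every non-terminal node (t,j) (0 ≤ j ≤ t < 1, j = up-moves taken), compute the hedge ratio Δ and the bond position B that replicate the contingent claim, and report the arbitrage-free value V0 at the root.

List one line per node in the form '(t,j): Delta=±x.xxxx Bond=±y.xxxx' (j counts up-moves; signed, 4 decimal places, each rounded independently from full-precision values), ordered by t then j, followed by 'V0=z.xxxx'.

The replicating-portfolio and risk-neutral prices coincide; use p* = (1.08−0.87)/(1.2−0.87) = 0.6364 for the latter.
Payoff layer (t=1): V(1,0)=4.8600, V(1,1)=3.3900
Node (0,0) S=25.0000: V=(p*·3.3900+(1−p*)·4.8600)/1.08=3.6338; Δ=(3.3900−4.8600)/(30.0000−21.7500)=-0.1782; B=V−Δ·S=8.0884
Check: Δ(0,0)·S0 + B(0,0) = 3.6338 = V0.

(0,0): Delta=-0.1782 Bond=8.0884
V0=3.6338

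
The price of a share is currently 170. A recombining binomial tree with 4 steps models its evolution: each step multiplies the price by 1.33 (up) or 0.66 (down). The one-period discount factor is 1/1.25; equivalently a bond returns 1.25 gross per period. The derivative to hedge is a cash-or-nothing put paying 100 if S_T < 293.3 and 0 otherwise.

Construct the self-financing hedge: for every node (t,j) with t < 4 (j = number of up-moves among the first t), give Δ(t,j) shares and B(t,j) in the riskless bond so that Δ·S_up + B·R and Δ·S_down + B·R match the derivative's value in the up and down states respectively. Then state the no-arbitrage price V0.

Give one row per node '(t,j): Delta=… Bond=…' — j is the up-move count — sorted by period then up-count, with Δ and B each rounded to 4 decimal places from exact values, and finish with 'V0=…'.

(0,0): Delta=-0.3070 Bond=68.5125
(1,0): Delta=0.0000 Bond=51.2000
(1,1): Delta=-0.3276 Bond=90.3105
(2,0): Delta=0.0000 Bond=64.0000
(2,1): Delta=0.0000 Bond=64.0000
(2,2): Delta=-0.3497 Bond=119.5170
(3,0): Delta=0.0000 Bond=80.0000
(3,1): Delta=0.0000 Bond=80.0000
(3,2): Delta=0.0000 Bond=80.0000
(3,3): Delta=-0.3732 Bond=158.8060
V0=16.3298

No-arbitrage ⇒ martingale measure with p* = (R−d)/(u−d) = 0.8806.
Terminal values V(4,·): V(4,0)=100.0000, V(4,1)=100.0000, V(4,2)=100.0000, V(4,3)=100.0000, V(4,4)=0.0000
Node (3,0) S=48.8743: V=(p*·100.0000+(1−p*)·100.0000)/1.25=80.0000; Δ=(100.0000−100.0000)/(65.0028−32.2571)=0.0000; B=V−Δ·S=80.0000
Node (3,1) S=98.4892: V=(p*·100.0000+(1−p*)·100.0000)/1.25=80.0000; Δ=(100.0000−100.0000)/(130.9906−65.0028)=0.0000; B=V−Δ·S=80.0000
Node (3,2) S=198.4706: V=(p*·100.0000+(1−p*)·100.0000)/1.25=80.0000; Δ=(100.0000−100.0000)/(263.9659−130.9906)=0.0000; B=V−Δ·S=80.0000
Node (3,3) S=399.9483: V=(p*·0.0000+(1−p*)·100.0000)/1.25=9.5522; Δ=(0.0000−100.0000)/(531.9312−263.9659)=-0.3732; B=V−Δ·S=158.8060
Node (2,0) S=74.0520: V=(p*·80.0000+(1−p*)·80.0000)/1.25=64.0000; Δ=(80.0000−80.0000)/(98.4892−48.8743)=0.0000; B=V−Δ·S=64.0000
Node (2,1) S=149.2260: V=(p*·80.0000+(1−p*)·80.0000)/1.25=64.0000; Δ=(80.0000−80.0000)/(198.4706−98.4892)=0.0000; B=V−Δ·S=64.0000
Node (2,2) S=300.7130: V=(p*·9.5522+(1−p*)·80.0000)/1.25=14.3711; Δ=(9.5522−80.0000)/(399.9483−198.4706)=-0.3497; B=V−Δ·S=119.5170
Node (1,0) S=112.2000: V=(p*·64.0000+(1−p*)·64.0000)/1.25=51.2000; Δ=(64.0000−64.0000)/(149.2260−74.0520)=0.0000; B=V−Δ·S=51.2000
Node (1,1) S=226.1000: V=(p*·14.3711+(1−p*)·64.0000)/1.25=16.2376; Δ=(14.3711−64.0000)/(300.7130−149.2260)=-0.3276; B=V−Δ·S=90.3105
Node (0,0) S=170.0000: V=(p*·16.2376+(1−p*)·51.2000)/1.25=16.3298; Δ=(16.2376−51.2000)/(226.1000−112.2000)=-0.3070; B=V−Δ·S=68.5125
The time-0 hedge costs 16.3298, which is the no-arbitrage price.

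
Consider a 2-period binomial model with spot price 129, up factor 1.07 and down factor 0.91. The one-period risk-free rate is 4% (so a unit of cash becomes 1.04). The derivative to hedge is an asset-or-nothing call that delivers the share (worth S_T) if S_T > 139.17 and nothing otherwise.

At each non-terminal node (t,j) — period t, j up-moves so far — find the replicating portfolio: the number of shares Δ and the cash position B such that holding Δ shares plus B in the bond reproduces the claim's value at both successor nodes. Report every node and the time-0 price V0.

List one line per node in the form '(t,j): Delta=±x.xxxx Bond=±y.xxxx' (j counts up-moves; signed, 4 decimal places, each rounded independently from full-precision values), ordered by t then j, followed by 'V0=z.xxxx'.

(0,0): Delta=5.5903 Bond=-631.0087
(1,0): Delta=0.0000 Bond=0.0000
(1,1): Delta=6.6875 Bond=-807.6912
V0=90.1441

The replicating-portfolio and risk-neutral prices coincide; use p* = (1.04−0.91)/(1.07−0.91) = 0.8125 for the latter.
Payoff layer (t=2): V(2,0)=0.0000, V(2,1)=0.0000, V(2,2)=147.6921
Node (1,0) S=117.3900: V=(p*·0.0000+(1−p*)·0.0000)/1.04=0.0000; Δ=(0.0000−0.0000)/(125.6073−106.8249)=0.0000; B=V−Δ·S=0.0000
Node (1,1) S=138.0300: V=(p*·147.6921+(1−p*)·0.0000)/1.04=115.3845; Δ=(147.6921−0.0000)/(147.6921−125.6073)=6.6875; B=V−Δ·S=-807.6912
Node (0,0) S=129.0000: V=(p*·115.3845+(1−p*)·0.0000)/1.04=90.1441; Δ=(115.3845−0.0000)/(138.0300−117.3900)=5.5903; B=V−Δ·S=-631.0087
Each (Δ,B) replicates both successor values, so the strategy is self-financing and V0 is arbitrage-free.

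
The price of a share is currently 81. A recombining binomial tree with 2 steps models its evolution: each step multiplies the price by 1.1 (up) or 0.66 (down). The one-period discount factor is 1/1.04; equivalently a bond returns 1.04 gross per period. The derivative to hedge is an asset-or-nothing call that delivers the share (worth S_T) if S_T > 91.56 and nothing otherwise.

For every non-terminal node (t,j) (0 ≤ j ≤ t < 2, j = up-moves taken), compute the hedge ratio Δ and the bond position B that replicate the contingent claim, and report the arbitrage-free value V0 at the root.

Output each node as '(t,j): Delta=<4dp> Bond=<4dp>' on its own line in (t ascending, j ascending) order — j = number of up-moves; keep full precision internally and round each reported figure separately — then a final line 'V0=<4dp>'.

(0,0): Delta=2.2837 Bond=-117.3886
(1,0): Delta=0.0000 Bond=0.0000
(1,1): Delta=2.5000 Bond=-141.3606
V0=67.5874

Since d<R<u, set p* = (R−d)/(u−d) = 0.8636; price each node as the discounted p*-expectation of its children.
Terminal payoffs: V(2,0)=0.0000, V(2,1)=0.0000, V(2,2)=98.0100
  t=1,j=0: stock 53.4600 → up 58.8060 (V=0.0000), down 35.2836 (V=0.0000). Price 0.0000; hedge Δ=0.0000, bond B=0.0000.
  t=1,j=1: stock 89.1000 → up 98.0100 (V=98.0100), down 58.8060 (V=0.0000). Price 81.3894; hedge Δ=2.5000, bond B=-141.3606.
  t=0,j=0: stock 81.0000 → up 89.1000 (V=81.3894), down 53.4600 (V=0.0000). Price 67.5874; hedge Δ=2.2837, bond B=-117.3886.
Self-financing check: at every node Δ·S+B equals the discounted successor values.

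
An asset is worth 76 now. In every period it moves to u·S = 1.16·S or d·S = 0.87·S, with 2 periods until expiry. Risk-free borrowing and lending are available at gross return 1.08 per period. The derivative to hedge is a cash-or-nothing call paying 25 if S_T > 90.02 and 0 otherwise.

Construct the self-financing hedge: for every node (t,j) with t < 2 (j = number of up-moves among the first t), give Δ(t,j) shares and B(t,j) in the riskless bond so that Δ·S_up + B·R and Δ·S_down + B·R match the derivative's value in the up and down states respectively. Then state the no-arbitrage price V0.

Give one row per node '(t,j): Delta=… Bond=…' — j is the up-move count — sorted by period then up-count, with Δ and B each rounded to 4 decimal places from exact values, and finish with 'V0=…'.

(0,0): Delta=0.7605 Bond=-46.5624
(1,0): Delta=0.0000 Bond=0.0000
(1,1): Delta=0.9778 Bond=-69.4444
V0=11.2392

No-arbitrage ⇒ martingale measure with p* = (R−d)/(u−d) = 0.7241.
At expiry t=2: V(2,0)=0.0000, V(2,1)=0.0000, V(2,2)=25.0000
Node (1,0) S=66.1200: V=(p*·0.0000+(1−p*)·0.0000)/1.08=0.0000; Δ=(0.0000−0.0000)/(76.6992−57.5244)=0.0000; B=V−Δ·S=0.0000
Node (1,1) S=88.1600: V=(p*·25.0000+(1−p*)·0.0000)/1.08=16.7625; Δ=(25.0000−0.0000)/(102.2656−76.6992)=0.9778; B=V−Δ·S=-69.4444
Node (0,0) S=76.0000: V=(p*·16.7625+(1−p*)·0.0000)/1.08=11.2392; Δ=(16.7625−0.0000)/(88.1600−66.1200)=0.7605; B=V−Δ·S=-46.5624
Each (Δ,B) replicates both successor values, so the strategy is self-financing and V0 is arbitrage-free.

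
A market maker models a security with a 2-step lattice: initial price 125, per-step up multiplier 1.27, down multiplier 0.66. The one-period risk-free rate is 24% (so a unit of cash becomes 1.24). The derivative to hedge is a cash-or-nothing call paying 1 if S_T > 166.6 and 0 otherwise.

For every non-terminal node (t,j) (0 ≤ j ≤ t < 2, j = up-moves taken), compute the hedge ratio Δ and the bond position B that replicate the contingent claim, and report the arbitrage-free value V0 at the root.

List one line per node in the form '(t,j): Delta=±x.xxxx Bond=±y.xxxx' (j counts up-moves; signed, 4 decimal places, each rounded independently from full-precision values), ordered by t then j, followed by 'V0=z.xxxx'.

(0,0): Delta=0.0101 Bond=-0.6691
(1,0): Delta=0.0000 Bond=0.0000
(1,1): Delta=0.0103 Bond=-0.8726
V0=0.5880

Risk-neutral probability p* = (R−d)/(u−d) = (1.24−0.66)/(1.27−0.66) = 0.9508.
Payoff layer (t=2): V(2,0)=0.0000, V(2,1)=0.0000, V(2,2)=1.0000
(1,0): S=82.5000. Δ = (V_up−V_dn)/(S_up−S_dn) = (0.0000−0.0000)/(104.7750−54.4500) = 0.0000. V = [p*·0.0000 + (1−p*)·0.0000]/1.24 = 0.0000. B = V − Δ·S = 0.0000.
(1,1): S=158.7500. Δ = (V_up−V_dn)/(S_up−S_dn) = (1.0000−0.0000)/(201.6125−104.7750) = 0.0103. V = [p*·1.0000 + (1−p*)·0.0000]/1.24 = 0.7668. B = V − Δ·S = -0.8726.
(0,0): S=125.0000. Δ = (V_up−V_dn)/(S_up−S_dn) = (0.7668−0.0000)/(158.7500−82.5000) = 0.0101. V = [p*·0.7668 + (1−p*)·0.0000]/1.24 = 0.5880. B = V − Δ·S = -0.6691.
Check: Δ(0,0)·S0 + B(0,0) = 0.5880 = V0.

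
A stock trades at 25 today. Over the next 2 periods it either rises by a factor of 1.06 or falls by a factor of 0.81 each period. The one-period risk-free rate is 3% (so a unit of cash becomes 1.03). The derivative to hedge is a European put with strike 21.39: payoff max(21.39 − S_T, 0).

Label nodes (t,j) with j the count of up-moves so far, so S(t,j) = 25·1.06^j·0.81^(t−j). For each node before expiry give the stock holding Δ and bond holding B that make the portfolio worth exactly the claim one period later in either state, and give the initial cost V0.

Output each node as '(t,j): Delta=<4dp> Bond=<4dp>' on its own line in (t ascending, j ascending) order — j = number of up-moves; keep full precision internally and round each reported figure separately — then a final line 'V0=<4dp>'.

(0,0): Delta=-0.0930 Bond=2.3920
(1,0): Delta=-0.9852 Bond=20.5311
(1,1): Delta=0.0000 Bond=0.0000
V0=0.0677

No-arbitrage ⇒ martingale measure with p* = (R−d)/(u−d) = 0.8800.
Terminal payoffs: V(2,0)=4.9875, V(2,1)=0.0000, V(2,2)=0.0000
  t=1,j=0: stock 20.2500 → up 21.4650 (V=0.0000), down 16.4025 (V=4.9875). Price 0.5811; hedge Δ=-0.9852, bond B=20.5311.
  t=1,j=1: stock 26.5000 → up 28.0900 (V=0.0000), down 21.4650 (V=0.0000). Price 0.0000; hedge Δ=0.0000, bond B=0.0000.
  t=0,j=0: stock 25.0000 → up 26.5000 (V=0.0000), down 20.2500 (V=0.5811). Price 0.0677; hedge Δ=-0.0930, bond B=2.3920.
Each (Δ,B) replicates both successor values, so the strategy is self-financing and V0 is arbitrage-free.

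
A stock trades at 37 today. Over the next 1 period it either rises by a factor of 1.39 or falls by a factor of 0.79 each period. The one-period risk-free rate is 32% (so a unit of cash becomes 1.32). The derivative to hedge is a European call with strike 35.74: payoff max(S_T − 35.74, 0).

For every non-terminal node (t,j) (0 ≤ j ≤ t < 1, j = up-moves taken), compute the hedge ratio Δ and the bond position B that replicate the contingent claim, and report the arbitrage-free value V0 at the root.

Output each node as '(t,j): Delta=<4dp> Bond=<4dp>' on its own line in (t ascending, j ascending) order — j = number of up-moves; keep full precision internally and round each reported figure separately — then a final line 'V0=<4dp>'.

(0,0): Delta=0.7068 Bond=-15.6504
V0=10.4996

No-arbitrage ⇒ martingale measure with p* = (R−d)/(u−d) = 0.8833.
At expiry t=1: V(1,0)=0.0000, V(1,1)=15.6900
  t=0,j=0: stock 37.0000 → up 51.4300 (V=15.6900), down 29.2300 (V=0.0000). Price 10.4996; hedge Δ=0.7068, bond B=-15.6504.
The time-0 hedge costs 10.4996, which is the no-arbitrage price.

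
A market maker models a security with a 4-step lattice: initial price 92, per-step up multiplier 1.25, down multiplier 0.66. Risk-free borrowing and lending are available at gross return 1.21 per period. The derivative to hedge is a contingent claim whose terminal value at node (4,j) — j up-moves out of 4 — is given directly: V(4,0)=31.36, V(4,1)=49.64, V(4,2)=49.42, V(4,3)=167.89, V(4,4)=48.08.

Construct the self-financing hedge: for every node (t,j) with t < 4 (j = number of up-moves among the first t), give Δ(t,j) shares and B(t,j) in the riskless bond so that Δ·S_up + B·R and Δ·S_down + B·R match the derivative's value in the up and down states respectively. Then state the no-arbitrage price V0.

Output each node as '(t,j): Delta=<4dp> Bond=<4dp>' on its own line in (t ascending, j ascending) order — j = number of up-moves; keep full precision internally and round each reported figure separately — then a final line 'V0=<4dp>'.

The replicating-portfolio and risk-neutral prices coincide; use p* = (1.21−0.66)/(1.25−0.66) = 0.9322 for the latter.
Terminal values V(4,·): V(4,0)=31.3600, V(4,1)=49.6400, V(4,2)=49.4200, V(4,3)=167.8900, V(4,4)=48.0800
Node (3,0) S=26.4496: V=(p*·49.6400+(1−p*)·31.3600)/1.21=40.0006; Δ=(49.6400−31.3600)/(33.0620−17.4568)=1.1714; B=V−Δ·S=9.0175
Node (3,1) S=50.0940: V=(p*·49.4200+(1−p*)·49.6400)/1.21=40.8553; Δ=(49.4200−49.6400)/(62.6175−33.0620)=-0.0074; B=V−Δ·S=41.2282
Node (3,2) S=94.8750: V=(p*·167.8900+(1−p*)·49.4200)/1.21=132.1142; Δ=(167.8900−49.4200)/(118.5938−62.6175)=2.1164; B=V−Δ·S=-68.6824
Node (3,3) S=179.6875: V=(p*·48.0800+(1−p*)·167.8900)/1.21=46.4485; Δ=(48.0800−167.8900)/(224.6094−118.5938)=-1.1301; B=V−Δ·S=249.5163
Node (2,0) S=40.0752: V=(p*·40.8553+(1−p*)·40.0006)/1.21=33.7168; Δ=(40.8553−40.0006)/(50.0940−26.4496)=0.0361; B=V−Δ·S=32.2681
Node (2,1) S=75.9000: V=(p*·132.1142+(1−p*)·40.8553)/1.21=104.0720; Δ=(132.1142−40.8553)/(94.8750−50.0940)=2.0379; B=V−Δ·S=-50.6040
Node (2,2) S=143.7500: V=(p*·46.4485+(1−p*)·132.1142)/1.21=43.1871; Δ=(46.4485−132.1142)/(179.6875−94.8750)=-1.0101; B=V−Δ·S=188.3831
Node (1,0) S=60.7200: V=(p*·104.0720+(1−p*)·33.7168)/1.21=82.0679; Δ=(104.0720−33.7168)/(75.9000−40.0752)=1.9639; B=V−Δ·S=-37.1782
Node (1,1) S=115.0000: V=(p*·43.1871+(1−p*)·104.0720)/1.21=39.1032; Δ=(43.1871−104.0720)/(143.7500−75.9000)=-0.8973; B=V−Δ·S=142.2980
Node (0,0) S=92.0000: V=(p*·39.1032+(1−p*)·82.0679)/1.21=34.7240; Δ=(39.1032−82.0679)/(115.0000−60.7200)=-0.7915; B=V−Δ·S=107.5455
Each (Δ,B) replicates both successor values, so the strategy is self-financing and V0 is arbitrage-free.

(0,0): Delta=-0.7915 Bond=107.5455
(1,0): Delta=1.9639 Bond=-37.1782
(1,1): Delta=-0.8973 Bond=142.2980
(2,0): Delta=0.0361 Bond=32.2681
(2,1): Delta=2.0379 Bond=-50.6040
(2,2): Delta=-1.0101 Bond=188.3831
(3,0): Delta=1.1714 Bond=9.0175
(3,1): Delta=-0.0074 Bond=41.2282
(3,2): Delta=2.1164 Bond=-68.6824
(3,3): Delta=-1.1301 Bond=249.5163
V0=34.7240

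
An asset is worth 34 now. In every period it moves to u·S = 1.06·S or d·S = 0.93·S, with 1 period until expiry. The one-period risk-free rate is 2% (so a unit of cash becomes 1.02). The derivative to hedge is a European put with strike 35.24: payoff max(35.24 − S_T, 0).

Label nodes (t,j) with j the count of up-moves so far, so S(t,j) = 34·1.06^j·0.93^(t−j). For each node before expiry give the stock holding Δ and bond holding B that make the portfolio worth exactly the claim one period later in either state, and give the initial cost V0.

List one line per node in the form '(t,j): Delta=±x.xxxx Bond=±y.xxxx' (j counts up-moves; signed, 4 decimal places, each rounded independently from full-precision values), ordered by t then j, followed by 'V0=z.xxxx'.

(0,0): Delta=-0.8190 Bond=28.9382
V0=1.0920

Risk-neutral probability p* = (R−d)/(u−d) = (1.02−0.93)/(1.06−0.93) = 0.6923.
Terminal payoffs: V(1,0)=3.6200, V(1,1)=0.0000
(0,0): S=34.0000. Δ = (V_up−V_dn)/(S_up−S_dn) = (0.0000−3.6200)/(36.0400−31.6200) = -0.8190. V = [p*·0.0000 + (1−p*)·3.6200]/1.02 = 1.0920. B = V − Δ·S = 28.9382.
Self-financing check: at every node Δ·S+B equals the discounted successor values.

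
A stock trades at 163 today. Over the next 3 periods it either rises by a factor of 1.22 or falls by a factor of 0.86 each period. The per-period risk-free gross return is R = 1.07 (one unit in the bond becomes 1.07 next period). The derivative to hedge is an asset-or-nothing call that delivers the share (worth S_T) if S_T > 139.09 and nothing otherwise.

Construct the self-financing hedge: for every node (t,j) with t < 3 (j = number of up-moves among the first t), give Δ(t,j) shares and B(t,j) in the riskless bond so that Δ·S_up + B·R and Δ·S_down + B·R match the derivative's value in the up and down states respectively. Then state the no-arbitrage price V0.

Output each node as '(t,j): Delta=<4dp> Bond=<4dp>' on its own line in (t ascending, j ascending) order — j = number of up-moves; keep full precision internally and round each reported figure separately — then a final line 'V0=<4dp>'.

(0,0): Delta=1.2679 Bond=-49.7928
(1,0): Delta=1.8000 Bond=-127.8679
(1,1): Delta=1.0000 Bond=0.0000
(2,0): Delta=3.3889 Bond=-328.3647
(2,1): Delta=1.0000 Bond=0.0000
(2,2): Delta=1.0000 Bond=0.0000
V0=156.8779

Since d<R<u, set p* = (R−d)/(u−d) = 0.5833; price each node as the discounted p*-expectation of its children.
Payoff layer (t=3): V(3,0)=0.0000, V(3,1)=147.0769, V(3,2)=208.6439, V(3,3)=295.9832
(2,0): S=120.5548. Δ = (V_up−V_dn)/(S_up−S_dn) = (147.0769−0.0000)/(147.0769−103.6771) = 3.3889. V = [p*·147.0769 + (1−p*)·0.0000]/1.07 = 80.1821. B = V − Δ·S = -328.3647.
(2,1): S=171.0196. Δ = (V_up−V_dn)/(S_up−S_dn) = (208.6439−147.0769)/(208.6439−147.0769) = 1.0000. V = [p*·208.6439 + (1−p*)·147.0769]/1.07 = 171.0196. B = V − Δ·S = 0.0000.
(2,2): S=242.6092. Δ = (V_up−V_dn)/(S_up−S_dn) = (295.9832−208.6439)/(295.9832−208.6439) = 1.0000. V = [p*·295.9832 + (1−p*)·208.6439]/1.07 = 242.6092. B = V − Δ·S = 0.0000.
(1,0): S=140.1800. Δ = (V_up−V_dn)/(S_up−S_dn) = (171.0196−80.1821)/(171.0196−120.5548) = 1.8000. V = [p*·171.0196 + (1−p*)·80.1821]/1.07 = 124.4585. B = V − Δ·S = -127.8679.
(1,1): S=198.8600. Δ = (V_up−V_dn)/(S_up−S_dn) = (242.6092−171.0196)/(242.6092−171.0196) = 1.0000. V = [p*·242.6092 + (1−p*)·171.0196]/1.07 = 198.8600. B = V − Δ·S = 0.0000.
(0,0): S=163.0000. Δ = (V_up−V_dn)/(S_up−S_dn) = (198.8600−124.4585)/(198.8600−140.1800) = 1.2679. V = [p*·198.8600 + (1−p*)·124.4585]/1.07 = 156.8779. B = V − Δ·S = -49.7928.
Root portfolio cost Δ·163+B reproduces V0=156.8779.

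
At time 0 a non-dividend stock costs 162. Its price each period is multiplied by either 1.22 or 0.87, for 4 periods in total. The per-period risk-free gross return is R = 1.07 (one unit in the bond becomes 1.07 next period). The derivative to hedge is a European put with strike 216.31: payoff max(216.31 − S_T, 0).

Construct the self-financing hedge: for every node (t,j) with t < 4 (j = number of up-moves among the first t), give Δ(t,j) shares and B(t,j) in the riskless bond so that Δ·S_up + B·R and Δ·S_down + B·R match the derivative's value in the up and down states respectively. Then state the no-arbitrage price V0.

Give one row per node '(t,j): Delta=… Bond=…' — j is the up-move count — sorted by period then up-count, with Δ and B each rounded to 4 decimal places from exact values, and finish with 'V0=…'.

(0,0): Delta=-0.4840 Bond=102.6914
(1,0): Delta=-0.7710 Bond=150.3258
(1,1): Delta=-0.3305 Bond=79.5453
(2,0): Delta=-1.0000 Bond=188.9335
(2,1): Delta=-0.6485 Bond=139.7848
(2,2): Delta=-0.1604 Bond=44.1100
(3,0): Delta=-1.0000 Bond=202.1589
(3,1): Delta=-1.0000 Bond=202.1589
(3,2): Delta=-0.4604 Bond=110.1279
(3,3): Delta=0.0000 Bond=0.0000
V0=24.2863

Since d<R<u, set p* = (R−d)/(u−d) = 0.5714; price each node as the discounted p*-expectation of its children.
At expiry t=4: V(4,0)=123.5006, V(4,1)=86.1635, V(4,2)=33.8057, V(4,3)=0.0000, V(4,4)=0.0000
(3,0): S=106.6775. Δ = (V_up−V_dn)/(S_up−S_dn) = (86.1635−123.5006)/(130.1465−92.8094) = -1.0000. V = [p*·86.1635 + (1−p*)·123.5006]/1.07 = 95.4814. B = V − Δ·S = 202.1589.
(3,1): S=149.5937. Δ = (V_up−V_dn)/(S_up−S_dn) = (33.8057−86.1635)/(182.5043−130.1465) = -1.0000. V = [p*·33.8057 + (1−p*)·86.1635]/1.07 = 52.5652. B = V − Δ·S = 202.1589.
(3,2): S=209.7751. Δ = (V_up−V_dn)/(S_up−S_dn) = (0.0000−33.8057)/(255.9256−182.5043) = -0.4604. V = [p*·0.0000 + (1−p*)·33.8057]/1.07 = 13.5403. B = V − Δ·S = 110.1279.
(3,3): S=294.1674. Δ = (V_up−V_dn)/(S_up−S_dn) = (0.0000−0.0000)/(358.8842−255.9256) = 0.0000. V = [p*·0.0000 + (1−p*)·0.0000]/1.07 = 0.0000. B = V − Δ·S = 0.0000.
(2,0): S=122.6178. Δ = (V_up−V_dn)/(S_up−S_dn) = (52.5652−95.4814)/(149.5937−106.6775) = -1.0000. V = [p*·52.5652 + (1−p*)·95.4814]/1.07 = 66.3157. B = V − Δ·S = 188.9335.
(2,1): S=171.9468. Δ = (V_up−V_dn)/(S_up−S_dn) = (13.5403−52.5652)/(209.7751−149.5937) = -0.6485. V = [p*·13.5403 + (1−p*)·52.5652]/1.07 = 28.2853. B = V − Δ·S = 139.7848.
(2,2): S=241.1208. Δ = (V_up−V_dn)/(S_up−S_dn) = (0.0000−13.5403)/(294.1674−209.7751) = -0.1604. V = [p*·0.0000 + (1−p*)·13.5403]/1.07 = 5.4234. B = V − Δ·S = 44.1100.
(1,0): S=140.9400. Δ = (V_up−V_dn)/(S_up−S_dn) = (28.2853−66.3157)/(171.9468−122.6178) = -0.7710. V = [p*·28.2853 + (1−p*)·66.3157]/1.07 = 41.6673. B = V − Δ·S = 150.3258.
(1,1): S=197.6400. Δ = (V_up−V_dn)/(S_up−S_dn) = (5.4234−28.2853)/(241.1208−171.9468) = -0.3305. V = [p*·5.4234 + (1−p*)·28.2853]/1.07 = 14.2255. B = V − Δ·S = 79.5453.
(0,0): S=162.0000. Δ = (V_up−V_dn)/(S_up−S_dn) = (14.2255−41.6673)/(197.6400−140.9400) = -0.4840. V = [p*·14.2255 + (1−p*)·41.6673]/1.07 = 24.2863. B = V − Δ·S = 102.6914.
Root portfolio cost Δ·162+B reproduces V0=24.2863.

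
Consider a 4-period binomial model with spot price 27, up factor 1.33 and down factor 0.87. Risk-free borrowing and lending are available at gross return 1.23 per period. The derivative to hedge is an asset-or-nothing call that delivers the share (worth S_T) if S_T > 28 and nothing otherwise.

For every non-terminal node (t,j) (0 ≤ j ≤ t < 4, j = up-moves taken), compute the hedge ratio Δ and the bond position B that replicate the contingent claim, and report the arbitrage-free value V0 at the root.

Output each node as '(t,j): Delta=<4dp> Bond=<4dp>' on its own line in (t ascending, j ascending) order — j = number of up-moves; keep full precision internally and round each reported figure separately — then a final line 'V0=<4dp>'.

Risk-neutral probability p* = (R−d)/(u−d) = (1.23−0.87)/(1.33−0.87) = 0.7826.
Payoff layer (t=4): V(4,0)=0.0000, V(4,1)=0.0000, V(4,2)=36.1498, V(4,3)=55.2634, V(4,4)=84.4832
Node (3,0) S=17.7796: V=(p*·0.0000+(1−p*)·0.0000)/1.23=0.0000; Δ=(0.0000−0.0000)/(23.6468−15.4682)=0.0000; B=V−Δ·S=0.0000
Node (3,1) S=27.1803: V=(p*·36.1498+(1−p*)·0.0000)/1.23=23.0009; Δ=(36.1498−0.0000)/(36.1498−23.6468)=2.8913; B=V−Δ·S=-55.5855
Node (3,2) S=41.5515: V=(p*·55.2634+(1−p*)·36.1498)/1.23=41.5515; Δ=(55.2634−36.1498)/(55.2634−36.1498)=1.0000; B=V−Δ·S=0.0000
Node (3,3) S=63.5212: V=(p*·84.4832+(1−p*)·55.2634)/1.23=63.5212; Δ=(84.4832−55.2634)/(84.4832−55.2634)=1.0000; B=V−Δ·S=0.0000
Node (2,0) S=20.4363: V=(p*·23.0009+(1−p*)·0.0000)/1.23=14.6347; Δ=(23.0009−0.0000)/(27.1803−17.7796)=2.4467; B=V−Δ·S=-35.3673
Node (2,1) S=31.2417: V=(p*·41.5515+(1−p*)·23.0009)/1.23=30.5030; Δ=(41.5515−23.0009)/(41.5515−27.1803)=1.2908; B=V−Δ·S=-9.8242
Node (2,2) S=47.7603: V=(p*·63.5212+(1−p*)·41.5515)/1.23=47.7603; Δ=(63.5212−41.5515)/(63.5212−41.5515)=1.0000; B=V−Δ·S=0.0000
Node (1,0) S=23.4900: V=(p*·30.5030+(1−p*)·14.6347)/1.23=21.9946; Δ=(30.5030−14.6347)/(31.2417−20.4363)=1.4686; B=V−Δ·S=-12.5017
Node (1,1) S=35.9100: V=(p*·47.7603+(1−p*)·30.5030)/1.23=35.7794; Δ=(47.7603−30.5030)/(47.7603−31.2417)=1.0447; B=V−Δ·S=-1.7363
Node (0,0) S=27.0000: V=(p*·35.7794+(1−p*)·21.9946)/1.23=26.6526; Δ=(35.7794−21.9946)/(35.9100−23.4900)=1.1099; B=V−Δ·S=-3.3143
The time-0 hedge costs 26.6526, which is the no-arbitrage price.

(0,0): Delta=1.1099 Bond=-3.3143
(1,0): Delta=1.4686 Bond=-12.5017
(1,1): Delta=1.0447 Bond=-1.7363
(2,0): Delta=2.4467 Bond=-35.3673
(2,1): Delta=1.2908 Bond=-9.8242
(2,2): Delta=1.0000 Bond=0.0000
(3,0): Delta=0.0000 Bond=0.0000
(3,1): Delta=2.8913 Bond=-55.5855
(3,2): Delta=1.0000 Bond=0.0000
(3,3): Delta=1.0000 Bond=0.0000
V0=26.6526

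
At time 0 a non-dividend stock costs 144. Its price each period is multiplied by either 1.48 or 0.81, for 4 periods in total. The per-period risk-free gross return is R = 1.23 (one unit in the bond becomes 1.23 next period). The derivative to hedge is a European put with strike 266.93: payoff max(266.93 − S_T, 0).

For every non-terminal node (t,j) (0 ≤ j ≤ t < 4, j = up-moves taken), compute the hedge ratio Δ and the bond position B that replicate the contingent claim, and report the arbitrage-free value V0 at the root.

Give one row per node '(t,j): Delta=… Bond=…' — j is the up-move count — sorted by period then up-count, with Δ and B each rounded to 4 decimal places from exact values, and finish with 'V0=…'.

(0,0): Delta=-0.2984 Bond=62.0588
(1,0): Delta=-0.6304 Bond=115.0569
(1,1): Delta=-0.1903 Bond=53.2820
(2,0): Delta=-1.0000 Bond=176.4360
(2,1): Delta=-0.5100 Bond=120.7366
(2,2): Delta=-0.0861 Bond=32.6799
(3,0): Delta=-1.0000 Bond=217.0163
(3,1): Delta=-1.0000 Bond=217.0163
(3,2): Delta=-0.3504 Bond=107.7261
(3,3): Delta=0.0000 Bond=0.0000
V0=19.0844

The replicating-portfolio and risk-neutral prices coincide; use p* = (1.23−0.81)/(1.48−0.81) = 0.6269 for the latter.
Terminal payoffs: V(4,0)=204.9427, V(4,1)=153.6693, V(4,2)=59.9845, V(4,3)=0.0000, V(4,4)=0.0000
  t=3,j=0: stock 76.5275 → up 113.2607 (V=153.6693), down 61.9873 (V=204.9427). Price 140.4888; hedge Δ=-1.0000, bond B=217.0163.
  t=3,j=1: stock 139.8280 → up 206.9455 (V=59.9845), down 113.2607 (V=153.6693). Price 77.1882; hedge Δ=-1.0000, bond B=217.0163.
  t=3,j=2: stock 255.4883 → up 378.1226 (V=0.0000), down 206.9455 (V=59.9845). Price 18.1970; hedge Δ=-0.3504, bond B=107.7261.
  t=3,j=3: stock 466.8180 → up 690.8907 (V=0.0000), down 378.1226 (V=0.0000). Price 0.0000; hedge Δ=0.0000, bond B=0.0000.
  t=2,j=0: stock 94.4784 → up 139.8280 (V=77.1882), down 76.5275 (V=140.4888). Price 81.9576; hedge Δ=-1.0000, bond B=176.4360.
  t=2,j=1: stock 172.6272 → up 255.4883 (V=18.1970), down 139.8280 (V=77.1882). Price 32.6899; hedge Δ=-0.5100, bond B=120.7366.
  t=2,j=2: stock 315.4176 → up 466.8180 (V=0.0000), down 255.4883 (V=18.1970). Price 5.5203; hedge Δ=-0.0861, bond B=32.6799.
  t=1,j=0: stock 116.6400 → up 172.6272 (V=32.6899), down 94.4784 (V=81.9576). Price 41.5231; hedge Δ=-0.6304, bond B=115.0569.
  t=1,j=1: stock 213.1200 → up 315.4176 (V=5.5203), down 172.6272 (V=32.6899). Price 12.7302; hedge Δ=-0.1903, bond B=53.2820.
  t=0,j=0: stock 144.0000 → up 213.1200 (V=12.7302), down 116.6400 (V=41.5231). Price 19.0844; hedge Δ=-0.2984, bond B=62.0588.
The time-0 hedge costs 19.0844, which is the no-arbitrage price.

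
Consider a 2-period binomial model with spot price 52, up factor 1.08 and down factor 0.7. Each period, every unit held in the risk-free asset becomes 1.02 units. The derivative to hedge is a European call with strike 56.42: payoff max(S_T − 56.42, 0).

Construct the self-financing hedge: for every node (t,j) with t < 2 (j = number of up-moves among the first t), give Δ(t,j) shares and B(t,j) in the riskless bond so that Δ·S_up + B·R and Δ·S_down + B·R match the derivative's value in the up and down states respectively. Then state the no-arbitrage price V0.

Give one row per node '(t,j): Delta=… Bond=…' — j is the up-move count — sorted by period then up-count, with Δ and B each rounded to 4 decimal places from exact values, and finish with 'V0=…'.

Under the risk-neutral measure, an up-move has probability p* = (R−d)/(u−d) = 0.8421 and values discount at R = 1.02.
Payoff layer (t=2): V(2,0)=0.0000, V(2,1)=0.0000, V(2,2)=4.2328
Node (1,0) S=36.4000: V=(p*·0.0000+(1−p*)·0.0000)/1.02=0.0000; Δ=(0.0000−0.0000)/(39.3120−25.4800)=0.0000; B=V−Δ·S=0.0000
Node (1,1) S=56.1600: V=(p*·4.2328+(1−p*)·0.0000)/1.02=3.4946; Δ=(4.2328−0.0000)/(60.6528−39.3120)=0.1983; B=V−Δ·S=-7.6444
Node (0,0) S=52.0000: V=(p*·3.4946+(1−p*)·0.0000)/1.02=2.8851; Δ=(3.4946−0.0000)/(56.1600−36.4000)=0.1769; B=V−Δ·S=-6.3111
The time-0 hedge costs 2.8851, which is the no-arbitrage price.

(0,0): Delta=0.1769 Bond=-6.3111
(1,0): Delta=0.0000 Bond=0.0000
(1,1): Delta=0.1983 Bond=-7.6444
V0=2.8851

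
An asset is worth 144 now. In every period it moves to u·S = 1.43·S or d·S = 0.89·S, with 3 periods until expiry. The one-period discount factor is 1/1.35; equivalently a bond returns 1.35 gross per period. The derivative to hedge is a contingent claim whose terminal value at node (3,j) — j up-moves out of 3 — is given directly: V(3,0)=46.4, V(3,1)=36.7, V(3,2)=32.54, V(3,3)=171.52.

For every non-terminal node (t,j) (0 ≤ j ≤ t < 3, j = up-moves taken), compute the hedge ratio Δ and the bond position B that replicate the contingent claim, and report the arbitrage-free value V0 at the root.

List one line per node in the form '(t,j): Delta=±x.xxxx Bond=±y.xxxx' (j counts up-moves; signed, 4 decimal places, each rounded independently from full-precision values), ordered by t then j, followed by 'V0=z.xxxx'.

(0,0): Delta=0.7027 Bond=-52.9358
(1,0): Delta=-0.0533 Bond=25.4299
(1,1): Delta=0.7846 Bond=-88.3143
(2,0): Delta=-0.1575 Bond=46.2126
(2,1): Delta=-0.0420 Bond=32.2639
(2,2): Delta=0.8740 Bond=-145.5701
V0=48.2563

No-arbitrage ⇒ martingale measure with p* = (R−d)/(u−d) = 0.8519.
Payoff layer (t=3): V(3,0)=46.4000, V(3,1)=36.7000, V(3,2)=32.5400, V(3,3)=171.5200
  t=2,j=0: stock 114.0624 → up 163.1092 (V=36.7000), down 101.5155 (V=46.4000). Price 28.2497; hedge Δ=-0.1575, bond B=46.2126.
  t=2,j=1: stock 183.2688 → up 262.0744 (V=32.5400), down 163.1092 (V=36.7000). Price 24.5602; hedge Δ=-0.0420, bond B=32.2639.
  t=2,j=2: stock 294.4656 → up 421.0858 (V=171.5200), down 262.0744 (V=32.5400). Price 111.8003; hedge Δ=0.8740, bond B=-145.5701.
  t=1,j=0: stock 128.1600 → up 183.2688 (V=24.5602), down 114.0624 (V=28.2497). Price 18.5976; hedge Δ=-0.0533, bond B=25.4299.
  t=1,j=1: stock 205.9200 → up 294.4656 (V=111.8003), down 183.2688 (V=24.5602). Price 73.2413; hedge Δ=0.7846, bond B=-88.3143.
  t=0,j=0: stock 144.0000 → up 205.9200 (V=73.2413), down 128.1600 (V=18.5976). Price 48.2563; hedge Δ=0.7027, bond B=-52.9358.
The time-0 hedge costs 48.2563, which is the no-arbitrage price.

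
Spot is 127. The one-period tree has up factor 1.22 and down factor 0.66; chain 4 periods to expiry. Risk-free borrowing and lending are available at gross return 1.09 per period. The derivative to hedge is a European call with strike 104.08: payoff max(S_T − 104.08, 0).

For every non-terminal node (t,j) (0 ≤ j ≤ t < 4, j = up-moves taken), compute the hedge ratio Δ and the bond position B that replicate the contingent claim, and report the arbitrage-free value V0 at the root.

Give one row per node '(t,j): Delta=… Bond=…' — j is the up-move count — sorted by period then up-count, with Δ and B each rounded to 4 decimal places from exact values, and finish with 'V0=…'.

The replicating-portfolio and risk-neutral prices coincide; use p* = (1.09−0.66)/(1.22−0.66) = 0.7679 for the latter.
Payoff layer (t=4): V(4,0)=0.0000, V(4,1)=0.0000, V(4,2)=0.0000, V(4,3)=48.1244, V(4,4)=177.2675
(3,0): S=36.5120. Δ = (V_up−V_dn)/(S_up−S_dn) = (0.0000−0.0000)/(44.5446−24.0979) = 0.0000. V = [p*·0.0000 + (1−p*)·0.0000]/1.09 = 0.0000. B = V − Δ·S = 0.0000.
(3,1): S=67.4919. Δ = (V_up−V_dn)/(S_up−S_dn) = (0.0000−0.0000)/(82.3401−44.5446) = 0.0000. V = [p*·0.0000 + (1−p*)·0.0000]/1.09 = 0.0000. B = V − Δ·S = 0.0000.
(3,2): S=124.7577. Δ = (V_up−V_dn)/(S_up−S_dn) = (48.1244−0.0000)/(152.2044−82.3401) = 0.6888. V = [p*·48.1244 + (1−p*)·0.0000]/1.09 = 33.9015. B = V − Δ·S = -52.0349.
(3,3): S=230.6127. Δ = (V_up−V_dn)/(S_up−S_dn) = (177.2675−48.1244)/(281.3475−152.2044) = 1.0000. V = [p*·177.2675 + (1−p*)·48.1244]/1.09 = 135.1265. B = V − Δ·S = -95.4862.
(2,0): S=55.3212. Δ = (V_up−V_dn)/(S_up−S_dn) = (0.0000−0.0000)/(67.4919−36.5120) = 0.0000. V = [p*·0.0000 + (1−p*)·0.0000]/1.09 = 0.0000. B = V − Δ·S = 0.0000.
(2,1): S=102.2604. Δ = (V_up−V_dn)/(S_up−S_dn) = (33.9015−0.0000)/(124.7577−67.4919) = 0.5920. V = [p*·33.9015 + (1−p*)·0.0000]/1.09 = 23.8821. B = V − Δ·S = -36.6563.
(2,2): S=189.0268. Δ = (V_up−V_dn)/(S_up−S_dn) = (135.1265−33.9015)/(230.6127−124.7577) = 0.9563. V = [p*·135.1265 + (1−p*)·33.9015]/1.09 = 102.4108. B = V − Δ·S = -78.3480.
(1,0): S=83.8200. Δ = (V_up−V_dn)/(S_up−S_dn) = (23.8821−0.0000)/(102.2604−55.3212) = 0.5088. V = [p*·23.8821 + (1−p*)·0.0000]/1.09 = 16.8239. B = V − Δ·S = -25.8227.
(1,1): S=154.9400. Δ = (V_up−V_dn)/(S_up−S_dn) = (102.4108−23.8821)/(189.0268−102.2604) = 0.9051. V = [p*·102.4108 + (1−p*)·23.8821]/1.09 = 77.2302. B = V − Δ·S = -62.9996.
(0,0): S=127.0000. Δ = (V_up−V_dn)/(S_up−S_dn) = (77.2302−16.8239)/(154.9400−83.8200) = 0.8494. V = [p*·77.2302 + (1−p*)·16.8239]/1.09 = 57.9884. B = V − Δ·S = -49.8801.
Self-financing check: at every node Δ·S+B equals the discounted successor values.

(0,0): Delta=0.8494 Bond=-49.8801
(1,0): Delta=0.5088 Bond=-25.8227
(1,1): Delta=0.9051 Bond=-62.9996
(2,0): Delta=0.0000 Bond=0.0000
(2,1): Delta=0.5920 Bond=-36.6563
(2,2): Delta=0.9563 Bond=-78.3480
(3,0): Delta=0.0000 Bond=0.0000
(3,1): Delta=0.0000 Bond=0.0000
(3,2): Delta=0.6888 Bond=-52.0349
(3,3): Delta=1.0000 Bond=-95.4862
V0=57.9884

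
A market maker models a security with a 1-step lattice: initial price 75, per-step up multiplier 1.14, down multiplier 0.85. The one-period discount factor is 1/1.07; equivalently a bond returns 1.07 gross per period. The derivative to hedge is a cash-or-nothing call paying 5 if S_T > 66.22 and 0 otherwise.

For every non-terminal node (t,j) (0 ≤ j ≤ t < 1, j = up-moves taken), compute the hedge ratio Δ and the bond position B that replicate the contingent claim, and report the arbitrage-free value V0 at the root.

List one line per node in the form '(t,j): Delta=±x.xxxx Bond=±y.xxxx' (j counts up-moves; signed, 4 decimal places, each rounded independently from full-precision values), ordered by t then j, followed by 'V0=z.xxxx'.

(0,0): Delta=0.2299 Bond=-13.6964
V0=3.5450

The replicating-portfolio and risk-neutral prices coincide; use p* = (1.07−0.85)/(1.14−0.85) = 0.7586 for the latter.
Payoff layer (t=1): V(1,0)=0.0000, V(1,1)=5.0000
Node (0,0) S=75.0000: V=(p*·5.0000+(1−p*)·0.0000)/1.07=3.5450; Δ=(5.0000−0.0000)/(85.5000−63.7500)=0.2299; B=V−Δ·S=-13.6964
Root portfolio cost Δ·75+B reproduces V0=3.5450.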